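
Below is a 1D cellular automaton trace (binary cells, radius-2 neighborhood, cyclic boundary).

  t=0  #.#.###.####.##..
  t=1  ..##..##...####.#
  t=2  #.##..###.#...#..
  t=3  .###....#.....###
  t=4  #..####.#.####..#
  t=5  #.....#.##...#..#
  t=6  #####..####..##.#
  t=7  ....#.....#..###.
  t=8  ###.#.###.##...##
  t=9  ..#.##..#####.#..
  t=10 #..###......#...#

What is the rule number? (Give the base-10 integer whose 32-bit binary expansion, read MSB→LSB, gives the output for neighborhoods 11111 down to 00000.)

962935387

  nb #####: next=.  (t=6,i=1, bit31=0)
  nb ####.: next=.  (t=0,i=10, bit30=0)
  nb ###.#: next=#  (t=0,i=6, bit29=1)
  nb ###..: next=#  (t=3,i=3, bit28=1)
  nb ##.##: next=#  (t=0,i=7, bit27=1)
  nb ##.#.: next=.  (t=1,i=15, bit26=0)
  nb ##..#: next=.  (t=0,i=15, bit25=0)
  nb ##...: next=#  (t=1,i=8, bit24=1)
  nb #.###: next=.  (t=0,i=4, bit23=0)
  nb #.##.: next=#  (t=0,i=13, bit22=1)
  nb #.#.#: next=#  (t=0,i=2, bit21=1)
  nb #.#..: next=.  (t=1,i=16, bit20=0)
  nb #..##: next=.  (t=1,i=1, bit19=0)
  nb #..#.: next=#  (t=0,i=16, bit18=1)
  nb #...#: next=.  (t=1,i=9, bit17=0)
  nb #....: next=#  (t=3,i=5, bit16=1)
  nb .####: next=.  (t=0,i=9, bit15=0)
  nb .###.: next=.  (t=0,i=5, bit14=0)
  nb .##.#: next=#  (t=6,i=14, bit13=1)
  nb .##..: next=#  (t=0,i=14, bit12=1)
  nb .#.##: next=#  (t=0,i=3, bit11=1)
  nb .#.#.: next=.  (t=0,i=1, bit10=0)
  nb .#..#: next=#  (t=1,i=0, bit9=1)
  nb .#...: next=.  (t=2,i=11, bit8=0)
  nb ..###: next=.  (t=1,i=11, bit7=0)
  nb ..##.: next=#  (t=1,i=2, bit6=1)
  nb ..#.#: next=.  (t=0,i=0, bit5=0)
  nb ..#..: next=#  (t=2,i=14, bit4=1)
  nb ...##: next=#  (t=1,i=10, bit3=1)
  nb ...#.: next=.  (t=2,i=13, bit2=0)
  nb ....#: next=#  (t=3,i=6, bit1=1)
  nb .....: next=#  (t=3,i=11, bit0=1)
  bits 00111001011001010011101001011011 = 962935387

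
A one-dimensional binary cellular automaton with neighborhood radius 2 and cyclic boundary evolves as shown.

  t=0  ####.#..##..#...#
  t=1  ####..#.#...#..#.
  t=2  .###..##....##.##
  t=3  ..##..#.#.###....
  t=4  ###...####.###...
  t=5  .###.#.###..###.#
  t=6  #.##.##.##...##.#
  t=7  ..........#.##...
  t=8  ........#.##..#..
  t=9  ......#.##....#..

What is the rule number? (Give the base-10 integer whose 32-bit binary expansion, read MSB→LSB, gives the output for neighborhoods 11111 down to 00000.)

  #####|#  b31=1 t=0,i=1
  ####.|#  b30=1 t=0,i=2
  ###.#|#  b29=1 t=0,i=3
  ###..|#  b28=1 t=1,i=3
  ##.##|.  b27=0 t=2,i=0
  ##.#.|.  b26=0 t=0,i=4
  ##..#|.  b25=0 t=0,i=10
  ##...|#  b24=1 t=2,i=8
  #.###|.  b23=0 t=1,i=0
  #.##.|.  b22=0 t=2,i=15
  #.#.#|#  b21=1 t=3,i=8
  #.#..|.  b20=0 t=0,i=5
  #..##|.  b19=0 t=0,i=7
  #..#.|.  b18=0 t=0,i=11
  #...#|.  b17=0 t=0,i=14
  #....|.  b16=0 t=2,i=9
  .####|#  b15=1 t=0,i=0
  .###.|#  b14=1 t=2,i=2
  .##.#|.  b13=0 t=2,i=13
  .##..|.  b12=0 t=0,i=9
  .#.##|#  b11=1 t=1,i=16
  .#.#.|#  b10=1 t=1,i=7
  .#..#|#  b9=1 t=0,i=6
  .#...|.  b8=0 t=0,i=13
  ..###|.  b7=0 t=0,i=16
  ..##.|#  b6=1 t=0,i=8
  ..#.#|#  b5=1 t=1,i=6
  ..#..|#  b4=1 t=0,i=12
  ...##|#  b3=1 t=0,i=15
  ...#.|.  b2=0 t=1,i=11
  ....#|#  b1=1 t=2,i=10
  .....|.  b0=0 t=3,i=15
  bits 11110001001000001100111001111010 = 4045459066

4045459066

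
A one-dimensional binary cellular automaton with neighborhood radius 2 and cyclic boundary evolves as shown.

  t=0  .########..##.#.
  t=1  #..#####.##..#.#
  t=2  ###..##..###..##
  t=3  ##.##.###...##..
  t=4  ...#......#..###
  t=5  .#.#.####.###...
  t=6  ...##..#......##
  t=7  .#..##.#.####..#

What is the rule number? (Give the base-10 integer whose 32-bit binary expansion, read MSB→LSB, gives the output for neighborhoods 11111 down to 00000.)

3328907795

  ##### -> #   bit 31 = 1  t=0,i=3
  ####. -> #   bit 30 = 1  t=0,i=7
  ###.# -> .   bit 29 = 0  t=1,i=7
  ###.. -> .   bit 28 = 0  t=0,i=8
  ##.## -> .   bit 27 = 0  t=1,i=8
  ##.#. -> #   bit 26 = 1  t=0,i=13
  ##..# -> #   bit 25 = 1  t=0,i=9
  ##... -> .   bit 24 = 0  t=3,i=9
  #.### -> .   bit 23 = 0  t=3,i=6
  #.##. -> #   bit 22 = 1  t=1,i=9
  #.#.# -> #   bit 21 = 1  t=5,i=3
  #.#.. -> .   bit 20 = 0  t=0,i=14
  #..## -> #   bit 19 = 1  t=0,i=0
  #..#. -> .   bit 18 = 0  t=1,i=12
  #...# -> #   bit 17 = 1  t=3,i=10
  #.... -> #   bit 16 = 1  t=4,i=5
  .#### -> .   bit 15 = 0  t=0,i=2
  .###. -> .   bit 14 = 0  t=2,i=10
  .##.# -> .   bit 13 = 0  t=0,i=12
  .##.. -> #   bit 12 = 1  t=1,i=0
  .#.## -> #   bit 11 = 1  t=1,i=14
  .#.#. -> .   bit 10 = 0  t=5,i=2
  .#..# -> #   bit 9 = 1  t=0,i=15
  .#... -> .   bit 8 = 0  t=4,i=4
  ..### -> .   bit 7 = 0  t=0,i=1
  ..##. -> .   bit 6 = 0  t=0,i=11
  ..#.# -> .   bit 5 = 0  t=1,i=13
  ..#.. -> #   bit 4 = 1  t=4,i=3
  ...## -> .   bit 3 = 0  t=3,i=11
  ...#. -> .   bit 2 = 0  t=4,i=2
  ....# -> #   bit 1 = 1  t=4,i=8
  ..... -> #   bit 0 = 1  t=4,i=6
  bits 11000110011010110001101000010011 = 3328907795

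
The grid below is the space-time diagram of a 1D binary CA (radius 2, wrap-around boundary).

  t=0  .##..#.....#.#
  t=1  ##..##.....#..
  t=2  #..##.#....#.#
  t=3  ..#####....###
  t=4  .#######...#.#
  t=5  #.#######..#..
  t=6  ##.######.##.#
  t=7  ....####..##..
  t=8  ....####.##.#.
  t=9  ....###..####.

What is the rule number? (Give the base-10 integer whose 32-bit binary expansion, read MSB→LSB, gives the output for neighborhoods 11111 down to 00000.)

  #####|#  b31=1 t=3,i=4
  ####.|#  b30=1 t=3,i=5
  ###.#|.  b29=0 t=6,i=1
  ###..|#  b28=1 t=3,i=6
  ##.##|.  b27=0 t=6,i=2
  ##.#.|#  b26=1 t=2,i=5
  ##..#|.  b25=0 t=0,i=3
  ##...|#  b24=1 t=1,i=6
  #.###|.  b23=0 t=4,i=1
  #.##.|#  b22=1 t=0,i=1
  #.#.#|.  b21=0 t=0,i=13
  #.#..|#  b20=1 t=2,i=6
  #..##|#  b19=1 t=1,i=3
  #..#.|#  b18=1 t=0,i=4
  #...#|.  b17=0 t=4,i=9
  #....|.  b16=0 t=0,i=7
  .####|#  b15=1 t=3,i=3
  .###.|.  b14=0 t=3,i=12
  .##.#|#  b13=1 t=2,i=4
  .##..|.  b12=0 t=0,i=2
  .#.##|#  b11=1 t=0,i=0
  .#.#.|.  b10=0 t=0,i=12
  .#..#|.  b9=0 t=1,i=12
  .#...|.  b8=0 t=0,i=6
  ..###|#  b7=1 t=3,i=2
  ..##.|#  b6=1 t=1,i=0
  ..#.#|#  b5=1 t=0,i=11
  ..#..|#  b4=1 t=0,i=5
  ...##|.  b3=0 t=3,i=10
  ...#.|.  b2=0 t=0,i=10
  ....#|.  b1=0 t=0,i=9
  .....|.  b0=0 t=0,i=8
  bits 11010101010111001010100011110000 = 3579619568

3579619568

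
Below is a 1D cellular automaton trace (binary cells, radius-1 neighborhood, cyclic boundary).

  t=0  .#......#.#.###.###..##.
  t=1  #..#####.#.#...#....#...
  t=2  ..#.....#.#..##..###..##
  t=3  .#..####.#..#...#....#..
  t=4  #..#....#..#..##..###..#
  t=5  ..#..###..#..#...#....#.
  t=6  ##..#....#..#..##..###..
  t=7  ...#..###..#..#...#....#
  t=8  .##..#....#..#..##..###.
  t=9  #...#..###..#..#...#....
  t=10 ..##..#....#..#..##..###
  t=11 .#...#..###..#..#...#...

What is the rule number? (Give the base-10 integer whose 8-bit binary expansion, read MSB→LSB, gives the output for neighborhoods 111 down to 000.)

  nb ###: next=.  (t=0,i=13, bit7=0)
  nb ##.: next=.  (t=0,i=14, bit6=0)
  nb #.#: next=#  (t=0,i=9, bit5=1)
  nb #..: next=.  (t=0,i=2, bit4=0)
  nb .##: next=.  (t=0,i=12, bit3=0)
  nb .#.: next=.  (t=0,i=1, bit2=0)
  nb ..#: next=#  (t=0,i=0, bit1=1)
  nb ...: next=#  (t=0,i=3, bit0=1)
  bits 00100011 = 35

35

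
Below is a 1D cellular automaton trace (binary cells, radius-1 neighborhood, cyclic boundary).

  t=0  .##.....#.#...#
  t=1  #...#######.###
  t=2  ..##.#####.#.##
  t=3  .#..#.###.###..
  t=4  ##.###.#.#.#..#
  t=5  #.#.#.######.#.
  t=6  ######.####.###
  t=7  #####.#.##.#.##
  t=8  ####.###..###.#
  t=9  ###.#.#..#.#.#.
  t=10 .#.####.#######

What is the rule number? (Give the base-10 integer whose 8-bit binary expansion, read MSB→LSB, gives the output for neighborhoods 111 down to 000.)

  nb ###: next=#  (t=1,i=5, bit7=1)
  nb ##.: next=.  (t=0,i=2, bit6=0)
  nb #.#: next=#  (t=0,i=0, bit5=1)
  nb #..: next=.  (t=0,i=3, bit4=0)
  nb .##: next=.  (t=0,i=1, bit3=0)
  nb .#.: next=#  (t=0,i=8, bit2=1)
  nb ..#: next=#  (t=0,i=7, bit1=1)
  nb ...: next=#  (t=0,i=4, bit0=1)
  bits 10100111 = 167

167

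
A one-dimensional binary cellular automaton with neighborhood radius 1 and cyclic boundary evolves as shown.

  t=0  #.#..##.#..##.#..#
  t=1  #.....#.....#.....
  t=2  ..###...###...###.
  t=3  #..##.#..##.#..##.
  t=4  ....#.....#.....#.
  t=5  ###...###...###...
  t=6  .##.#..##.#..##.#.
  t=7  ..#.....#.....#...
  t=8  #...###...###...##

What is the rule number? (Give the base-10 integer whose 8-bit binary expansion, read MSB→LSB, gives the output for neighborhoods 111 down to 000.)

  [7] ### => #  t=2,i=3
  [6] ##. => #  t=0,i=0
  [5] #.# => .  t=0,i=1
  [4] #.. => .  t=0,i=3
  [3] .## => .  t=0,i=5
  [2] .#. => .  t=0,i=2
  [1] ..# => .  t=0,i=4
  [0] ... => #  t=1,i=2
  bits 11000001 = 193

193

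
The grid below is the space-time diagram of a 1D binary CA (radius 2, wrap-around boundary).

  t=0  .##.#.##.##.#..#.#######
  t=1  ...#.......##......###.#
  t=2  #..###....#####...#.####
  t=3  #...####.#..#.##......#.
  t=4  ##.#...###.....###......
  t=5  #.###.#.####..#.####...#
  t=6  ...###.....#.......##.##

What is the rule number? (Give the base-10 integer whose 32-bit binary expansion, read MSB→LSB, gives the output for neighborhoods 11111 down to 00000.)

  nb #####: next=#  (t=0,i=19, bit31=1)
  nb ####.: next=.  (t=0,i=22, bit30=0)
  nb ###.#: next=#  (t=0,i=23, bit29=1)
  nb ###..: next=#  (t=2,i=0, bit28=1)
  nb ##.##: next=.  (t=0,i=0, bit27=0)
  nb ##.#.: next=#  (t=0,i=3, bit26=1)
  nb ##..#: next=.  (t=2,i=1, bit25=0)
  nb ##...: next=#  (t=1,i=13, bit24=1)
  nb #.###: next=.  (t=0,i=17, bit23=0)
  nb #.##.: next=.  (t=0,i=1, bit22=0)
  nb #.#.#: next=.  (t=0,i=4, bit21=0)
  nb #.#..: next=#  (t=0,i=12, bit20=1)
  nb #..##: next=.  (t=2,i=2, bit19=0)
  nb #..#.: next=.  (t=0,i=14, bit18=0)
  nb #...#: next=.  (t=1,i=1, bit17=0)
  nb #....: next=#  (t=1,i=5, bit16=1)
  nb .####: next=.  (t=0,i=18, bit15=0)
  nb .###.: next=#  (t=1,i=20, bit14=1)
  nb .##.#: next=.  (t=0,i=2, bit13=0)
  nb .##..: next=#  (t=1,i=12, bit12=1)
  nb .#.##: next=.  (t=0,i=5, bit11=0)
  nb .#.#.: next=.  (t=3,i=23, bit10=0)
  nb .#..#: next=.  (t=0,i=13, bit9=0)
  nb .#...: next=#  (t=1,i=0, bit8=1)
  nb ..###: next=.  (t=1,i=19, bit7=0)
  nb ..##.: next=#  (t=1,i=11, bit6=1)
  nb ..#.#: next=.  (t=0,i=15, bit5=0)
  nb ..#..: next=#  (t=1,i=3, bit4=1)
  nb ...##: next=#  (t=1,i=10, bit3=1)
  nb ...#.: next=.  (t=1,i=2, bit2=0)
  nb ....#: next=.  (t=1,i=9, bit1=0)
  nb .....: next=.  (t=1,i=6, bit0=0)
  bits 10110101000100010101000101011000 = 3037811032

3037811032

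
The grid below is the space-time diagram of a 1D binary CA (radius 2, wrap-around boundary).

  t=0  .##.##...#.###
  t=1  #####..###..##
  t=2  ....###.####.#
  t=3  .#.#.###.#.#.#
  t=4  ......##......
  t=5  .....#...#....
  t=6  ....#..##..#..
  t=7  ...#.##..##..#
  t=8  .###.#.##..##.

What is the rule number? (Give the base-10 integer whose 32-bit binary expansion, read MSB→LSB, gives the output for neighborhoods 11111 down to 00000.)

  ##### -> .   bit 31 = 0  t=1,i=0
  ####. -> .   bit 30 = 0  t=1,i=3
  ###.# -> #   bit 29 = 1  t=0,i=13
  ###.. -> #   bit 28 = 1  t=1,i=4
  ##.## -> #   bit 27 = 1  t=0,i=0
  ##.#. -> .   bit 26 = 0  t=2,i=12
  ##..# -> #   bit 25 = 1  t=1,i=5
  ##... -> .   bit 24 = 0  t=0,i=6
  #.### -> .   bit 23 = 0  t=0,i=11
  #.##. -> #   bit 22 = 1  t=0,i=1
  #.#.# -> .   bit 21 = 0  t=3,i=1
  #.#.. -> #   bit 20 = 1  t=2,i=13
  #..## -> #   bit 19 = 1  t=1,i=6
  #..#. -> #   bit 18 = 1  t=6,i=10
  #...# -> #   bit 17 = 1  t=0,i=7
  #.... -> #   bit 16 = 1  t=2,i=1
  .#### -> #   bit 15 = 1  t=1,i=13
  .###. -> #   bit 14 = 1  t=0,i=12
  .##.# -> #   bit 13 = 1  t=0,i=2
  .##.. -> .   bit 12 = 0  t=0,i=5
  .#.## -> .   bit 11 = 0  t=0,i=10
  .#.#. -> .   bit 10 = 0  t=3,i=0
  .#..# -> #   bit 9 = 1  t=6,i=5
  .#... -> .   bit 8 = 0  t=2,i=0
  ..### -> .   bit 7 = 0  t=1,i=7
  ..##. -> .   bit 6 = 0  t=4,i=6
  ..#.# -> #   bit 5 = 1  t=0,i=9
  ..#.. -> .   bit 4 = 0  t=5,i=5
  ...## -> #   bit 3 = 1  t=2,i=3
  ...#. -> #   bit 2 = 1  t=0,i=8
  ....# -> .   bit 1 = 0  t=2,i=2
  ..... -> .   bit 0 = 0  t=4,i=0
  bits 00111010010111111110001000101100 = 979362348

979362348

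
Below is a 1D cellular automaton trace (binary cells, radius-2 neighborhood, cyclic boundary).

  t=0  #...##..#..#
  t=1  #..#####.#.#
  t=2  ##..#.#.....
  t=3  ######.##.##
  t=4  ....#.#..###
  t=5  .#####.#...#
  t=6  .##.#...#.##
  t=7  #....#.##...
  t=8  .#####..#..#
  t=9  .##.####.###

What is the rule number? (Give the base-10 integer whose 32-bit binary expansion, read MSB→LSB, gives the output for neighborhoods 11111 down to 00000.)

1518704494

  nb #####: next=.  (t=1,i=5, bit31=0)
  nb ####.: next=#  (t=1,i=6, bit30=1)
  nb ###.#: next=.  (t=1,i=7, bit29=0)
  nb ###..: next=#  (t=4,i=11, bit28=1)
  nb ##.##: next=#  (t=3,i=6, bit27=1)
  nb ##.#.: next=.  (t=1,i=8, bit26=0)
  nb ##..#: next=#  (t=0,i=6, bit25=1)
  nb ##...: next=.  (t=0,i=1, bit24=0)
  nb #.###: next=#  (t=3,i=10, bit23=1)
  nb #.##.: next=.  (t=1,i=11, bit22=0)
  nb #.#.#: next=.  (t=1,i=9, bit21=0)
  nb #.#..: next=.  (t=2,i=6, bit20=0)
  nb #..##: next=.  (t=0,i=10, bit19=0)
  nb #..#.: next=#  (t=0,i=7, bit18=1)
  nb #...#: next=.  (t=0,i=2, bit17=0)
  nb #....: next=#  (t=2,i=8, bit16=1)
  nb .####: next=#  (t=1,i=4, bit15=1)
  nb .###.: next=.  (t=4,i=10, bit14=0)
  nb .##.#: next=.  (t=3,i=8, bit13=0)
  nb .##..: next=#  (t=0,i=0, bit12=1)
  nb .#.##: next=.  (t=1,i=10, bit11=0)
  nb .#.#.: next=#  (t=2,i=5, bit10=1)
  nb .#..#: next=#  (t=0,i=9, bit9=1)
  nb .#...: next=#  (t=2,i=7, bit8=1)
  nb ..###: next=.  (t=1,i=3, bit7=0)
  nb ..##.: next=#  (t=0,i=4, bit6=1)
  nb ..#.#: next=#  (t=2,i=4, bit5=1)
  nb ..#..: next=.  (t=0,i=8, bit4=0)
  nb ...##: next=#  (t=0,i=3, bit3=1)
  nb ...#.: next=#  (t=4,i=3, bit2=1)
  nb ....#: next=#  (t=2,i=10, bit1=1)
  nb .....: next=.  (t=2,i=9, bit0=0)
  bits 01011010100001011001011101101110 = 1518704494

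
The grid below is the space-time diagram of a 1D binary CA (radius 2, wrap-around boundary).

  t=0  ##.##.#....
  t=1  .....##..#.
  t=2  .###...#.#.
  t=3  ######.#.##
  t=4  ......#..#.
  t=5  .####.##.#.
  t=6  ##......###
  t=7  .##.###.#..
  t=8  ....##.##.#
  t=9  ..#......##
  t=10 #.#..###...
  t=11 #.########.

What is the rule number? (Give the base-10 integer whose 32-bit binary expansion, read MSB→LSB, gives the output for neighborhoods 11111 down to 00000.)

  nb #####: next=.  (t=3,i=0, bit31=0)
  nb ####.: next=.  (t=3,i=4, bit30=0)
  nb ###.#: next=.  (t=3,i=5, bit29=0)
  nb ###..: next=#  (t=2,i=3, bit28=1)
  nb ##.##: next=.  (t=0,i=2, bit27=0)
  nb ##.#.: next=#  (t=0,i=5, bit26=1)
  nb ##..#: next=#  (t=1,i=7, bit25=1)
  nb ##...: next=#  (t=2,i=4, bit24=1)
  nb #.###: next=#  (t=3,i=9, bit23=1)
  nb #.##.: next=.  (t=0,i=3, bit22=0)
  nb #.#.#: next=.  (t=3,i=7, bit21=0)
  nb #.#..: next=#  (t=0,i=6, bit20=1)
  nb #..##: next=#  (t=2,i=0, bit19=1)
  nb #..#.: next=.  (t=1,i=8, bit18=0)
  nb #...#: next=#  (t=2,i=5, bit17=1)
  nb #....: next=.  (t=0,i=8, bit16=0)
  nb .####: next=.  (t=3,i=10, bit15=0)
  nb .###.: next=#  (t=2,i=2, bit14=1)
  nb .##.#: next=.  (t=0,i=1, bit13=0)
  nb .##..: next=.  (t=1,i=6, bit12=0)
  nb .#.##: next=.  (t=3,i=8, bit11=0)
  nb .#.#.: next=.  (t=2,i=8, bit10=0)
  nb .#..#: next=#  (t=2,i=10, bit9=1)
  nb .#...: next=.  (t=0,i=7, bit8=0)
  nb ..###: next=#  (t=2,i=1, bit7=1)
  nb ..##.: next=.  (t=0,i=0, bit6=0)
  nb ..#.#: next=#  (t=2,i=7, bit5=1)
  nb ..#..: next=#  (t=1,i=9, bit4=1)
  nb ...##: next=.  (t=0,i=10, bit3=0)
  nb ...#.: next=.  (t=2,i=6, bit2=0)
  nb ....#: next=#  (t=0,i=9, bit1=1)
  nb .....: next=#  (t=1,i=1, bit0=1)
  bits 00010111100110100100001010110011 = 395985587

395985587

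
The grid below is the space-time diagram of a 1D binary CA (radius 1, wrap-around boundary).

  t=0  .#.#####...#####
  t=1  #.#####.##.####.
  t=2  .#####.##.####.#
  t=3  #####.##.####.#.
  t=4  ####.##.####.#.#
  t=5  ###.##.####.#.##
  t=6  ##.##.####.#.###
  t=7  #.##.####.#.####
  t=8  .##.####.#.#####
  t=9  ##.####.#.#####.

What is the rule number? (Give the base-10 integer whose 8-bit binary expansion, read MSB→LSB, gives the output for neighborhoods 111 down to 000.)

185

  ###|#  b7=1 t=0,i=4
  ##.|.  b6=0 t=0,i=7
  #.#|#  b5=1 t=0,i=0
  #..|#  b4=1 t=0,i=8
  .##|#  b3=1 t=0,i=3
  .#.|.  b2=0 t=0,i=1
  ..#|.  b1=0 t=0,i=10
  ...|#  b0=1 t=0,i=9
  bits 10111001 = 185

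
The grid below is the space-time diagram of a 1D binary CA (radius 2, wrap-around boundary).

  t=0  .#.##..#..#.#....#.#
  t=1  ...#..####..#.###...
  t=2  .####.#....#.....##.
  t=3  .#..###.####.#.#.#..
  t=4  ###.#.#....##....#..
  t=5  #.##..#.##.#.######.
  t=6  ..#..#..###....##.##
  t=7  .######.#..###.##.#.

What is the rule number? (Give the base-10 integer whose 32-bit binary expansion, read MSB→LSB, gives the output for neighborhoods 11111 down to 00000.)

  #####|#  b31=1 t=5,i=15
  ####.|.  b30=0 t=1,i=8
  ###.#|#  b29=1 t=2,i=4
  ###..|.  b28=0 t=1,i=9
  ##.##|.  b27=0 t=3,i=7
  ##.#.|#  b26=1 t=2,i=5
  ##..#|.  b25=0 t=0,i=5
  ##...|#  b24=1 t=1,i=17
  #.###|.  b23=0 t=1,i=14
  #.##.|#  b22=1 t=0,i=3
  #.#.#|.  b21=0 t=0,i=1
  #.#..|#  b20=1 t=0,i=12
  #..##|.  b19=0 t=1,i=5
  #..#.|#  b18=1 t=0,i=6
  #...#|.  b17=0 t=3,i=19
  #....|#  b16=1 t=0,i=14
  .####|.  b15=0 t=1,i=7
  .###.|.  b14=0 t=1,i=15
  .##.#|#  b13=1 t=5,i=9
  .##..|.  b12=0 t=0,i=4
  .#.##|.  b11=0 t=0,i=2
  .#.#.|.  b10=0 t=0,i=0
  .#..#|#  b9=1 t=0,i=8
  .#...|.  b8=0 t=0,i=13
  ..###|#  b7=1 t=1,i=6
  ..##.|#  b6=1 t=2,i=17
  ..#.#|.  b5=0 t=0,i=10
  ..#..|#  b4=1 t=0,i=7
  ...##|.  b3=0 t=2,i=16
  ...#.|#  b2=1 t=0,i=16
  ....#|#  b1=1 t=0,i=15
  .....|.  b0=0 t=1,i=0
  bits 10100101010101010010001011010110 = 2773820118

2773820118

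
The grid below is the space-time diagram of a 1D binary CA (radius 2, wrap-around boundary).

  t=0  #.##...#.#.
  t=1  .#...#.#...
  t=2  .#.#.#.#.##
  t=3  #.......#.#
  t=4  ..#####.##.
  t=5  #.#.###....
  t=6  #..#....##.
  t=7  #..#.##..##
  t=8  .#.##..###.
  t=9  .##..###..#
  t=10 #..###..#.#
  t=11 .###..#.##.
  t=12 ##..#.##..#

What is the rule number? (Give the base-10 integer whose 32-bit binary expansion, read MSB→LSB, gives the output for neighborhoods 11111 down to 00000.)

  nb #####: next=#  (t=4,i=4, bit31=1)
  nb ####.: next=#  (t=4,i=5, bit30=1)
  nb ###.#: next=#  (t=4,i=6, bit29=1)
  nb ###..: next=.  (t=5,i=6, bit28=0)
  nb ##.##: next=.  (t=4,i=7, bit27=0)
  nb ##.#.: next=#  (t=2,i=0, bit26=1)
  nb ##..#: next=#  (t=7,i=1, bit25=1)
  nb ##...: next=.  (t=0,i=4, bit24=0)
  nb #.###: next=.  (t=5,i=4, bit23=0)
  nb #.##.: next=.  (t=0,i=2, bit22=0)
  nb #.#.#: next=.  (t=0,i=0, bit21=0)
  nb #.#..: next=#  (t=1,i=7, bit20=1)
  nb #..##: next=#  (t=7,i=8, bit19=1)
  nb #..#.: next=.  (t=6,i=2, bit18=0)
  nb #...#: next=#  (t=0,i=5, bit17=1)
  nb #....: next=#  (t=1,i=9, bit16=1)
  nb .####: next=.  (t=4,i=3, bit15=0)
  nb .###.: next=.  (t=5,i=5, bit14=0)
  nb .##.#: next=#  (t=2,i=10, bit13=1)
  nb .##..: next=.  (t=0,i=3, bit12=0)
  nb .#.##: next=#  (t=0,i=1, bit11=1)
  nb .#.#.: next=.  (t=0,i=8, bit10=0)
  nb .#..#: next=.  (t=6,i=1, bit9=0)
  nb .#...: next=.  (t=1,i=2, bit8=0)
  nb ..###: next=#  (t=4,i=2, bit7=1)
  nb ..##.: next=.  (t=6,i=8, bit6=0)
  nb ..#.#: next=#  (t=0,i=7, bit5=1)
  nb ..#..: next=#  (t=1,i=1, bit4=1)
  nb ...##: next=.  (t=4,i=1, bit3=0)
  nb ...#.: next=.  (t=0,i=6, bit2=0)
  nb ....#: next=#  (t=1,i=10, bit1=1)
  nb .....: next=#  (t=3,i=3, bit0=1)
  bits 11100110000110110010100010110011 = 3860539571

3860539571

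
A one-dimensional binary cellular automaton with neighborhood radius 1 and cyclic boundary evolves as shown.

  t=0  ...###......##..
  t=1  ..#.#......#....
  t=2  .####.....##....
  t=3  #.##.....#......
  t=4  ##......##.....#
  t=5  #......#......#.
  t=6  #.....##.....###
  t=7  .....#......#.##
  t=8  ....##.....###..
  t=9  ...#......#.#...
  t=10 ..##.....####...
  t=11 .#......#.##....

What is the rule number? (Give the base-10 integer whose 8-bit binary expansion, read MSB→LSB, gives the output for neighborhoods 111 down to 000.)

166

  ###|#  b7=1 t=0,i=4
  ##.|.  b6=0 t=0,i=5
  #.#|#  b5=1 t=1,i=3
  #..|.  b4=0 t=0,i=6
  .##|.  b3=0 t=0,i=3
  .#.|#  b2=1 t=1,i=2
  ..#|#  b1=1 t=0,i=2
  ...|.  b0=0 t=0,i=0
  bits 10100110 = 166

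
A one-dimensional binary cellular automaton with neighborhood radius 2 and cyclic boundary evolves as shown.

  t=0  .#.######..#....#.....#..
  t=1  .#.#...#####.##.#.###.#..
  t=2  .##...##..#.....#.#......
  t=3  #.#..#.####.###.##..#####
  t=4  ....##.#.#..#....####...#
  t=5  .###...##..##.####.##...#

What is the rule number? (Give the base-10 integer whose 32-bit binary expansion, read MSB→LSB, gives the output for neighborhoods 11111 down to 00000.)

1387074747

  nb #####: next=.  (t=0,i=5, bit31=0)
  nb ####.: next=#  (t=0,i=7, bit30=1)
  nb ###.#: next=.  (t=1,i=11, bit29=0)
  nb ###..: next=#  (t=0,i=8, bit28=1)
  nb ##.##: next=.  (t=1,i=12, bit27=0)
  nb ##.#.: next=.  (t=1,i=15, bit26=0)
  nb ##..#: next=#  (t=0,i=9, bit25=1)
  nb ##...: next=.  (t=2,i=3, bit24=0)
  nb #.###: next=#  (t=0,i=3, bit23=1)
  nb #.##.: next=.  (t=1,i=13, bit22=0)
  nb #.#.#: next=#  (t=1,i=16, bit21=1)
  nb #.#..: next=.  (t=1,i=3, bit20=0)
  nb #..##: next=#  (t=3,i=19, bit19=1)
  nb #..#.: next=#  (t=0,i=10, bit18=1)
  nb #...#: next=.  (t=0,i=24, bit17=0)
  nb #....: next=#  (t=0,i=13, bit16=1)
  nb .####: next=.  (t=0,i=4, bit15=0)
  nb .###.: next=.  (t=1,i=19, bit14=0)
  nb .##.#: next=.  (t=1,i=14, bit13=0)
  nb .##..: next=#  (t=2,i=2, bit12=1)
  nb .#.##: next=.  (t=0,i=2, bit11=0)
  nb .#.#.: next=#  (t=1,i=2, bit10=1)
  nb .#..#: next=.  (t=3,i=3, bit9=0)
  nb .#...: next=.  (t=0,i=12, bit8=0)
  nb ..###: next=#  (t=1,i=7, bit7=1)
  nb ..##.: next=.  (t=2,i=1, bit6=0)
  nb ..#.#: next=#  (t=0,i=1, bit5=1)
  nb ..#..: next=#  (t=0,i=11, bit4=1)
  nb ...##: next=#  (t=1,i=6, bit3=1)
  nb ...#.: next=.  (t=0,i=0, bit2=0)
  nb ....#: next=#  (t=0,i=14, bit1=1)
  nb .....: next=#  (t=0,i=19, bit0=1)
  bits 01010010101011010001010010111011 = 1387074747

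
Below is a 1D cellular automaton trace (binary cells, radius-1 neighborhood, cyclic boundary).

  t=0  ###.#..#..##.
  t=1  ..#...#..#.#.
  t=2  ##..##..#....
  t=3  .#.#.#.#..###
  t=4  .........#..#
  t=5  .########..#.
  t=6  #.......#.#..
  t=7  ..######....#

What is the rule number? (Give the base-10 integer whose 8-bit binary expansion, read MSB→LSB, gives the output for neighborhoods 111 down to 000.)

  ###|.  b7=0 t=0,i=1
  ##.|#  b6=1 t=0,i=2
  #.#|.  b5=0 t=0,i=3
  #..|.  b4=0 t=0,i=5
  .##|.  b3=0 t=0,i=0
  .#.|.  b2=0 t=0,i=4
  ..#|#  b1=1 t=0,i=6
  ...|#  b0=1 t=1,i=0
  bits 01000011 = 67

67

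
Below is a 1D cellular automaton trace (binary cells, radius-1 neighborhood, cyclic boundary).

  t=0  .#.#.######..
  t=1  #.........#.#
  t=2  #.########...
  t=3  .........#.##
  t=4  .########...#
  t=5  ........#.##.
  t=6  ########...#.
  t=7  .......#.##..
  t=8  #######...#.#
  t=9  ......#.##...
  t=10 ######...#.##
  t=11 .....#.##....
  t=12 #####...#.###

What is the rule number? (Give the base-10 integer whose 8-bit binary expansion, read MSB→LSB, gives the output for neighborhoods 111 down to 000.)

67

  nb ###: next=.  (t=0,i=6, bit7=0)
  nb ##.: next=#  (t=0,i=10, bit6=1)
  nb #.#: next=.  (t=0,i=2, bit5=0)
  nb #..: next=.  (t=0,i=11, bit4=0)
  nb .##: next=.  (t=0,i=5, bit3=0)
  nb .#.: next=.  (t=0,i=1, bit2=0)
  nb ..#: next=#  (t=0,i=0, bit1=1)
  nb ...: next=#  (t=0,i=12, bit0=1)
  bits 01000011 = 67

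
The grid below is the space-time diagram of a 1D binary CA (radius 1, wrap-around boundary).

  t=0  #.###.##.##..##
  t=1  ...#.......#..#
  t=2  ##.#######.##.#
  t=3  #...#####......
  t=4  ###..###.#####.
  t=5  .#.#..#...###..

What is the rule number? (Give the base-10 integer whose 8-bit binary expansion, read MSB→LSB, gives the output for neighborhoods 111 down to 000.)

  [7] ### => #  t=0,i=3
  [6] ##. => .  t=0,i=0
  [5] #.# => .  t=0,i=1
  [4] #.. => #  t=0,i=11
  [3] .## => .  t=0,i=2
  [2] .#. => #  t=1,i=3
  [1] ..# => .  t=0,i=12
  [0] ... => #  t=1,i=1
  bits 10010101 = 149

149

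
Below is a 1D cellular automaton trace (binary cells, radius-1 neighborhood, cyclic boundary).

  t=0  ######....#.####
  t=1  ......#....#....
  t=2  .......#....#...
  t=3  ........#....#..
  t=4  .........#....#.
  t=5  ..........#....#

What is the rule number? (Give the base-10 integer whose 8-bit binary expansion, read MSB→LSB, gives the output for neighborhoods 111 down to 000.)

  nb ###: next=.  (t=0,i=0, bit7=0)
  nb ##.: next=.  (t=0,i=5, bit6=0)
  nb #.#: next=#  (t=0,i=11, bit5=1)
  nb #..: next=#  (t=0,i=6, bit4=1)
  nb .##: next=.  (t=0,i=12, bit3=0)
  nb .#.: next=.  (t=0,i=10, bit2=0)
  nb ..#: next=.  (t=0,i=9, bit1=0)
  nb ...: next=.  (t=0,i=7, bit0=0)
  bits 00110000 = 48

48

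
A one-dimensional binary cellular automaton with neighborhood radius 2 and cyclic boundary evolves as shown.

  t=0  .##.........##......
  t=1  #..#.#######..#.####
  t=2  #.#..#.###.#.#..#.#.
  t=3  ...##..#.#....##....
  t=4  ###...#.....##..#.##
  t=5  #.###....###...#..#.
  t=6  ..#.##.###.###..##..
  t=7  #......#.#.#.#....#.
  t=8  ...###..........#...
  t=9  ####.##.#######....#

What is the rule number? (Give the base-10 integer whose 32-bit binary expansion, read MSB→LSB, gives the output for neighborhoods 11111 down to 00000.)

  ##### -> #   bit 31 = 1  t=1,i=7
  ####. -> .   bit 30 = 0  t=1,i=10
  ###.# -> #   bit 29 = 1  t=2,i=9
  ###.. -> #   bit 28 = 1  t=1,i=0
  ##.## -> .   bit 27 = 0  t=6,i=6
  ##.#. -> .   bit 26 = 0  t=2,i=10
  ##..# -> .   bit 25 = 0  t=1,i=1
  ##... -> #   bit 24 = 1  t=0,i=3
  #.### -> #   bit 23 = 1  t=1,i=5
  #.##. -> .   bit 22 = 0  t=6,i=4
  #.#.# -> .   bit 21 = 0  t=2,i=0
  #.#.. -> .   bit 20 = 0  t=2,i=2
  #..## -> .   bit 19 = 0  t=6,i=15
  #..#. -> #   bit 18 = 1  t=1,i=2
  #...# -> #   bit 17 = 1  t=4,i=4
  #.... -> .   bit 16 = 0  t=0,i=4
  .#### -> .   bit 15 = 0  t=1,i=6
  .###. -> .   bit 14 = 0  t=2,i=8
  .##.# -> .   bit 13 = 0  t=6,i=5
  .##.. -> .   bit 12 = 0  t=0,i=2
  .#.## -> .   bit 11 = 0  t=1,i=4
  .#.#. -> .   bit 10 = 0  t=2,i=1
  .#..# -> #   bit 9 = 1  t=2,i=3
  .#... -> .   bit 8 = 0  t=3,i=10
  ..### -> #   bit 7 = 1  t=5,i=9
  ..##. -> .   bit 6 = 0  t=0,i=1
  ..#.# -> .   bit 5 = 0  t=1,i=3
  ..#.. -> .   bit 4 = 0  t=4,i=6
  ...## -> #   bit 3 = 1  t=0,i=0
  ...#. -> .   bit 2 = 0  t=4,i=5
  ....# -> #   bit 1 = 1  t=0,i=10
  ..... -> #   bit 0 = 1  t=0,i=5
  bits 10110001100001100000001010001011 = 2978349707

2978349707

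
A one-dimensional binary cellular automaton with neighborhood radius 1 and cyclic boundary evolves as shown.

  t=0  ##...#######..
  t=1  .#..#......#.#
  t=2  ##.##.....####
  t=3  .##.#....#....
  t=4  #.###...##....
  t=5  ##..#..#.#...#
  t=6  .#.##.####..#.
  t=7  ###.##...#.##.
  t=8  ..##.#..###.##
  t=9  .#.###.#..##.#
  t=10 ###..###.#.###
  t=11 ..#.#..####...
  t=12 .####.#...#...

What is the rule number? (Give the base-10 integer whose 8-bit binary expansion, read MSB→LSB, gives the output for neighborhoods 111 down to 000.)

  nb ###: next=.  (t=0,i=6, bit7=0)
  nb ##.: next=#  (t=0,i=1, bit6=1)
  nb #.#: next=#  (t=1,i=0, bit5=1)
  nb #..: next=.  (t=0,i=2, bit4=0)
  nb .##: next=.  (t=0,i=0, bit3=0)
  nb .#.: next=#  (t=1,i=1, bit2=1)
  nb ..#: next=#  (t=0,i=4, bit1=1)
  nb ...: next=.  (t=0,i=3, bit0=0)
  bits 01100110 = 102

102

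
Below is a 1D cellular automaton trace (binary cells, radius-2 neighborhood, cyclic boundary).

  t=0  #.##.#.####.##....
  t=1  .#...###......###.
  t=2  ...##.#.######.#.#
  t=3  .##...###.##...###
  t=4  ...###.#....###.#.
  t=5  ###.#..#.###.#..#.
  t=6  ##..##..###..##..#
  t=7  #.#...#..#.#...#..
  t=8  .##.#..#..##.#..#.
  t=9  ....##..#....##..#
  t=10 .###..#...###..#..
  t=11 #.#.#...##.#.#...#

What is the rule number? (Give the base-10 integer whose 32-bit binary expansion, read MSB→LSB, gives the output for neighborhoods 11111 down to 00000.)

2209566219

  [31] ##### => #  t=2,i=10
  [30] ####. => .  t=0,i=9
  [29] ###.# => .  t=0,i=10
  [28] ###.. => .  t=1,i=7
  [27] ##.## => .  t=0,i=11
  [26] ##.#. => .  t=0,i=4
  [25] ##..# => #  t=1,i=17
  [24] ##... => #  t=0,i=14
  [23] #.### => #  t=0,i=7
  [22] #.##. => .  t=0,i=2
  [21] #.#.# => #  t=0,i=5
  [20] #.#.. => #  t=2,i=17
  [19] #..## => .  t=6,i=3
  [18] #..#. => .  t=1,i=0
  [17] #...# => #  t=1,i=3
  [16] #.... => #  t=0,i=15
  [15] .#### => .  t=0,i=8
  [14] .###. => #  t=1,i=6
  [13] .##.# => .  t=0,i=3
  [12] .##.. => .  t=0,i=13
  [11] .#.## => #  t=0,i=1
  [10] .#.#. => #  t=2,i=16
  [9] .#..# => #  t=5,i=5
  [8] .#... => .  t=1,i=2
  [7] ..### => .  t=1,i=5
  [6] ..##. => .  t=2,i=3
  [5] ..#.# => .  t=0,i=0
  [4] ..#.. => .  t=1,i=1
  [3] ...## => #  t=1,i=4
  [2] ...#. => .  t=0,i=17
  [1] ....# => #  t=0,i=16
  [0] ..... => #  t=1,i=10
  bits 10000011101100110100111000001011 = 2209566219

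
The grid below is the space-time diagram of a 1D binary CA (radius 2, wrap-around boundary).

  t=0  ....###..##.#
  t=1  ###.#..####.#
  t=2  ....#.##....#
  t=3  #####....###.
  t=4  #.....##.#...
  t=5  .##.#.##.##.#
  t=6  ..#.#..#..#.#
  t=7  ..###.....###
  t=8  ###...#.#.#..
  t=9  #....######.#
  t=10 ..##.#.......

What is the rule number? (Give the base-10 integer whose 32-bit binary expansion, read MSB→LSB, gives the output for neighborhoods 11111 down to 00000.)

45688294

  #####|.  b31=0 t=3,i=2
  ####.|.  b30=0 t=1,i=1
  ###.#|.  b29=0 t=1,i=2
  ###..|.  b28=0 t=0,i=6
  ##.##|.  b27=0 t=1,i=11
  ##.#.|.  b26=0 t=0,i=11
  ##..#|#  b25=1 t=0,i=7
  ##...|.  b24=0 t=2,i=8
  #.###|#  b23=1 t=1,i=12
  #.##.|.  b22=0 t=2,i=6
  #.#.#|#  b21=1 t=5,i=4
  #.#..|#  b20=1 t=0,i=12
  #..##|#  b19=1 t=0,i=8
  #..#.|.  b18=0 t=6,i=1
  #...#|.  b17=0 t=4,i=11
  #....|#  b16=1 t=0,i=1
  .####|.  b15=0 t=1,i=0
  .###.|.  b14=0 t=0,i=5
  .##.#|#  b13=1 t=0,i=10
  .##..|.  b12=0 t=2,i=7
  .#.##|.  b11=0 t=2,i=5
  .#.#.|#  b10=1 t=6,i=3
  .#..#|.  b9=0 t=1,i=5
  .#...|#  b8=1 t=0,i=0
  ..###|#  b7=1 t=0,i=4
  ..##.|#  b6=1 t=0,i=9
  ..#.#|#  b5=1 t=2,i=4
  ..#..|.  b4=0 t=2,i=12
  ...##|.  b3=0 t=0,i=3
  ...#.|#  b2=1 t=2,i=3
  ....#|#  b1=1 t=0,i=2
  .....|.  b0=0 t=4,i=3
  bits 00000010101110010010010111100110 = 45688294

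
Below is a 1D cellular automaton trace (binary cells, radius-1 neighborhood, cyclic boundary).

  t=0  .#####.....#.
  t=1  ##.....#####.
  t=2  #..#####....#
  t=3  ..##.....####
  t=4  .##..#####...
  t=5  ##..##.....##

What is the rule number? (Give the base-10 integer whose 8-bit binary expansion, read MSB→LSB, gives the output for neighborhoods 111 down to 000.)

47

  [7] ### => .  t=0,i=2
  [6] ##. => .  t=0,i=5
  [5] #.# => #  t=1,i=12
  [4] #.. => .  t=0,i=6
  [3] .## => #  t=0,i=1
  [2] .#. => #  t=0,i=11
  [1] ..# => #  t=0,i=0
  [0] ... => #  t=0,i=7
  bits 00101111 = 47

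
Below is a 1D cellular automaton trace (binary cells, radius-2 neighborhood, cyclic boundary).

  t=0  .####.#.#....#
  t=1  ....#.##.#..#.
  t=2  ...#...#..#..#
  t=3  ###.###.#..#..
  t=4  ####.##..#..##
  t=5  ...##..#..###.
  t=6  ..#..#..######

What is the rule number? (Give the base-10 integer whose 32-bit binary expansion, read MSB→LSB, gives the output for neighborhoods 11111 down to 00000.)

  #####|.  b31=0 t=4,i=0
  ####.|.  b30=0 t=0,i=3
  ###.#|#  b29=1 t=0,i=4
  ###..|#  b28=1 t=5,i=12
  ##.##|#  b27=1 t=3,i=3
  ##.#.|.  b26=0 t=0,i=5
  ##..#|#  b25=1 t=4,i=7
  ##...|#  b24=1 t=5,i=13
  #.###|.  b23=0 t=0,i=1
  #.##.|.  b22=0 t=1,i=6
  #.#.#|#  b21=1 t=0,i=6
  #.#..|.  b20=0 t=0,i=8
  #..##|#  b19=1 t=3,i=13
  #..#.|.  b18=0 t=1,i=11
  #...#|#  b17=1 t=2,i=1
  #....|.  b16=0 t=0,i=10
  .####|.  b15=0 t=0,i=2
  .###.|#  b14=1 t=3,i=1
  .##.#|#  b13=1 t=1,i=7
  .##..|.  b12=0 t=4,i=6
  .#.##|.  b11=0 t=0,i=0
  .#.#.|#  b10=1 t=0,i=7
  .#..#|#  b9=1 t=1,i=10
  .#...|#  b8=1 t=0,i=9
  ..###|#  b7=1 t=3,i=0
  ..##.|.  b6=0 t=5,i=3
  ..#.#|.  b5=0 t=0,i=13
  ..#..|.  b4=0 t=1,i=12
  ...##|#  b3=1 t=5,i=2
  ...#.|#  b2=1 t=0,i=12
  ....#|.  b1=0 t=0,i=11
  .....|.  b0=0 t=1,i=1
  bits 00111011001010100110011110001100 = 992634764

992634764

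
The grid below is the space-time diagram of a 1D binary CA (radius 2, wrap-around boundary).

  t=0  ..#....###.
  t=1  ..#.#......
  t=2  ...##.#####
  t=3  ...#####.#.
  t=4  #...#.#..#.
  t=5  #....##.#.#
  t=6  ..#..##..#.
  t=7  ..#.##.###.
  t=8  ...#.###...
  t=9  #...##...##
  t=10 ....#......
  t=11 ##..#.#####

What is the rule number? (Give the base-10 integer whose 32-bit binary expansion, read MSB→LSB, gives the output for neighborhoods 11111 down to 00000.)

  [31] ##### => .  t=2,i=8
  [30] ####. => #  t=2,i=9
  [29] ###.# => .  t=3,i=7
  [28] ###.. => .  t=0,i=9
  [27] ##.## => #  t=2,i=5
  [26] ##.#. => .  t=3,i=8
  [25] ##..# => #  t=6,i=7
  [24] ##... => .  t=0,i=10
  [23] #.### => #  t=2,i=6
  [22] #.##. => .  t=5,i=10
  [21] #.#.# => .  t=5,i=8
  [20] #.#.. => #  t=1,i=4
  [19] #..## => #  t=6,i=4
  [18] #..#. => #  t=4,i=8
  [17] #...# => .  t=0,i=0
  [16] #.... => #  t=0,i=4
  [15] .#### => #  t=2,i=7
  [14] .###. => .  t=0,i=8
  [13] .##.# => #  t=2,i=4
  [12] .##.. => .  t=5,i=0
  [11] .#.## => #  t=5,i=9
  [10] .#.#. => #  t=1,i=3
  [9] .#..# => .  t=4,i=7
  [8] .#... => .  t=0,i=3
  [7] ..### => .  t=0,i=7
  [6] ..##. => #  t=2,i=3
  [5] ..#.# => .  t=1,i=2
  [4] ..#.. => #  t=0,i=2
  [3] ...## => .  t=0,i=6
  [2] ...#. => .  t=0,i=1
  [1] ....# => .  t=0,i=5
  [0] ..... => #  t=1,i=7
  bits 01001010100111011010110001010001 = 1251847249

1251847249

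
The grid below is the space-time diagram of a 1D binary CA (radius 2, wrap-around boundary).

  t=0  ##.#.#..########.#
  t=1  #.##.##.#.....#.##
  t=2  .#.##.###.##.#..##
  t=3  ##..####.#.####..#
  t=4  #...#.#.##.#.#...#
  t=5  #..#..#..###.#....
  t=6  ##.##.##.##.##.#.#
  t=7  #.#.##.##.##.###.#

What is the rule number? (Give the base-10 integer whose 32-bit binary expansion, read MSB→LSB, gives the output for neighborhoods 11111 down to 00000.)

  [31] ##### => .  t=0,i=10
  [30] ####. => #  t=0,i=14
  [29] ###.# => .  t=0,i=1
  [28] ###.. => .  t=3,i=1
  [27] ##.## => #  t=0,i=16
  [26] ##.#. => #  t=0,i=2
  [25] ##..# => .  t=3,i=2
  [24] ##... => .  t=4,i=1
  [23] #.### => #  t=0,i=17
  [22] #.##. => .  t=1,i=2
  [21] #.#.# => #  t=0,i=3
  [20] #.#.. => #  t=0,i=5
  [19] #..## => .  t=0,i=7
  [18] #..#. => .  t=5,i=2
  [17] #...# => .  t=4,i=2
  [16] #.... => #  t=1,i=10
  [15] .#### => .  t=0,i=9
  [14] .###. => #  t=0,i=0
  [13] .##.# => #  t=1,i=3
  [12] .##.. => #  t=4,i=0
  [11] .#.## => .  t=1,i=15
  [10] .#.#. => .  t=0,i=4
  [9] .#..# => #  t=0,i=6
  [8] .#... => .  t=1,i=9
  [7] ..### => #  t=0,i=8
  [6] ..##. => .  t=2,i=16
  [5] ..#.# => .  t=1,i=14
  [4] ..#.. => #  t=5,i=0
  [3] ...## => .  t=4,i=16
  [2] ...#. => #  t=1,i=13
  [1] ....# => .  t=1,i=12
  [0] ..... => #  t=1,i=11
  bits 01001100101100010111001010010101 = 1286697621

1286697621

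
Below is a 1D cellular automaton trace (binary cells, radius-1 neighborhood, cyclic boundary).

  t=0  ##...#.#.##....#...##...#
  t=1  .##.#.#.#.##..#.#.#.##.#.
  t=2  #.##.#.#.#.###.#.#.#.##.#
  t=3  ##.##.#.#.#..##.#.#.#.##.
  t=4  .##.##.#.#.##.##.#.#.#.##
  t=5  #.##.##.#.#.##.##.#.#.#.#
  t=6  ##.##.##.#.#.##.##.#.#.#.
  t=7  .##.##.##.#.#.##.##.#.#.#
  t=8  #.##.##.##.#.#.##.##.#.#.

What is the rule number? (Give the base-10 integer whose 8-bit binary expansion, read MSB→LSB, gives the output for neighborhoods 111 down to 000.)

114

  ### -> .   bit 7 = 0  t=0,i=0
  ##. -> #   bit 6 = 1  t=0,i=1
  #.# -> #   bit 5 = 1  t=0,i=6
  #.. -> #   bit 4 = 1  t=0,i=2
  .## -> .   bit 3 = 0  t=0,i=9
  .#. -> .   bit 2 = 0  t=0,i=5
  ..# -> #   bit 1 = 1  t=0,i=4
  ... -> .   bit 0 = 0  t=0,i=3
  bits 01110010 = 114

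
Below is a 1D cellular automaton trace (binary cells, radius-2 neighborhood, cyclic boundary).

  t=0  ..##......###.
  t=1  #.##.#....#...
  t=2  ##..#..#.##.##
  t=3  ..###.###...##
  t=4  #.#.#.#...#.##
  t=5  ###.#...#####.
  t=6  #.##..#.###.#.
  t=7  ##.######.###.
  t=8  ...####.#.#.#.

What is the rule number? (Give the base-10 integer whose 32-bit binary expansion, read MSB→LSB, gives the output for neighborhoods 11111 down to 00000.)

  nb #####: next=#  (t=5,i=10, bit31=1)
  nb ####.: next=.  (t=2,i=0, bit30=0)
  nb ###.#: next=#  (t=3,i=4, bit29=1)
  nb ###..: next=.  (t=0,i=12, bit28=0)
  nb ##.##: next=.  (t=2,i=11, bit27=0)
  nb ##.#.: next=#  (t=1,i=4, bit26=1)
  nb ##..#: next=#  (t=2,i=2, bit25=1)
  nb ##...: next=.  (t=0,i=4, bit24=0)
  nb #.###: next=#  (t=2,i=12, bit23=1)
  nb #.##.: next=.  (t=1,i=2, bit22=0)
  nb #.#.#: next=#  (t=4,i=2, bit21=1)
  nb #.#..: next=.  (t=1,i=5, bit20=0)
  nb #..##: next=.  (t=3,i=1, bit19=0)
  nb #..#.: next=#  (t=2,i=3, bit18=1)
  nb #...#: next=#  (t=0,i=0, bit17=1)
  nb #....: next=#  (t=0,i=5, bit16=1)
  nb .####: next=#  (t=2,i=13, bit15=1)
  nb .###.: next=.  (t=0,i=11, bit14=0)
  nb .##.#: next=.  (t=1,i=3, bit13=0)
  nb .##..: next=#  (t=0,i=3, bit12=1)
  nb .#.##: next=#  (t=1,i=1, bit11=1)
  nb .#.#.: next=.  (t=4,i=3, bit10=0)
  nb .#..#: next=.  (t=2,i=5, bit9=0)
  nb .#...: next=.  (t=1,i=6, bit8=0)
  nb ..###: next=#  (t=0,i=10, bit7=1)
  nb ..##.: next=#  (t=0,i=2, bit6=1)
  nb ..#.#: next=#  (t=1,i=0, bit5=1)
  nb ..#..: next=#  (t=1,i=10, bit4=1)
  nb ...##: next=.  (t=0,i=1, bit3=0)
  nb ...#.: next=#  (t=1,i=9, bit2=1)
  nb ....#: next=.  (t=0,i=8, bit1=0)
  nb .....: next=.  (t=0,i=6, bit0=0)
  bits 10100110101001111001100011110100 = 2796001524

2796001524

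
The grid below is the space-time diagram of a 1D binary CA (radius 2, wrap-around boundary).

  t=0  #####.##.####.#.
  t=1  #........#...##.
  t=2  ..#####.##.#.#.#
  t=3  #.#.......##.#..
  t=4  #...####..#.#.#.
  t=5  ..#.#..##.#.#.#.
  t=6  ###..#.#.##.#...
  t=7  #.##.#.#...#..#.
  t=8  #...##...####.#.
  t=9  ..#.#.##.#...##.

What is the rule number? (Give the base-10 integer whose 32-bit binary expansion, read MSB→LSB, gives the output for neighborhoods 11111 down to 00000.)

  #####|.  b31=0 t=0,i=2
  ####.|.  b30=0 t=0,i=3
  ###.#|.  b29=0 t=0,i=4
  ###..|#  b28=1 t=4,i=7
  ##.##|.  b27=0 t=0,i=5
  ##.#.|#  b26=1 t=0,i=13
  ##..#|#  b25=1 t=4,i=8
  ##...|#  b24=1 t=8,i=6
  #.###|#  b23=1 t=0,i=0
  #.##.|.  b22=0 t=0,i=6
  #.#.#|#  b21=1 t=0,i=14
  #.#..|.  b20=0 t=1,i=0
  #..##|.  b19=0 t=2,i=1
  #..#.|.  b18=0 t=3,i=15
  #...#|#  b17=1 t=1,i=11
  #....|#  b16=1 t=1,i=2
  .####|.  b15=0 t=0,i=1
  .###.|.  b14=0 t=6,i=1
  .##.#|.  b13=0 t=0,i=7
  .##..|.  b12=0 t=8,i=5
  .#.##|.  b11=0 t=0,i=15
  .#.#.|.  b10=0 t=2,i=12
  .#..#|#  b9=1 t=2,i=0
  .#...|.  b8=0 t=1,i=1
  ..###|#  b7=1 t=2,i=2
  ..##.|#  b6=1 t=1,i=13
  ..#.#|#  b5=1 t=3,i=0
  ..#..|#  b4=1 t=1,i=9
  ...##|.  b3=0 t=1,i=12
  ...#.|#  b2=1 t=1,i=8
  ....#|.  b1=0 t=1,i=7
  .....|#  b0=1 t=1,i=3
  bits 00010111101000110000001011110101 = 396559093

396559093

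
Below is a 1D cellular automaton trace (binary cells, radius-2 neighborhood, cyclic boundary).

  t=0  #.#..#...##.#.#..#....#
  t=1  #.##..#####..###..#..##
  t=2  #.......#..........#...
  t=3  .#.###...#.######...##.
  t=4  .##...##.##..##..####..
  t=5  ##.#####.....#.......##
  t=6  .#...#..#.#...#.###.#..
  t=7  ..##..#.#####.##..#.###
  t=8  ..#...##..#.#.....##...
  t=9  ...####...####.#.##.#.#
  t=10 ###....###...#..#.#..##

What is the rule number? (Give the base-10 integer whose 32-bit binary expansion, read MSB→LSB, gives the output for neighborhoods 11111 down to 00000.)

  ##### -> #   bit 31 = 1  t=1,i=8
  ####. -> .   bit 30 = 0  t=1,i=9
  ###.# -> #   bit 29 = 1  t=1,i=0
  ###.. -> .   bit 28 = 0  t=1,i=10
  ##.## -> .   bit 27 = 0  t=1,i=1
  ##.#. -> .   bit 26 = 0  t=0,i=1
  ##..# -> .   bit 25 = 0  t=1,i=4
  ##... -> #   bit 24 = 1  t=3,i=6
  #.### -> .   bit 23 = 0  t=3,i=3
  #.##. -> .   bit 22 = 0  t=1,i=2
  #.#.# -> .   bit 21 = 0  t=0,i=12
  #.#.. -> #   bit 20 = 1  t=0,i=2
  #..## -> .   bit 19 = 0  t=1,i=5
  #..#. -> .   bit 18 = 0  t=0,i=4
  #...# -> #   bit 17 = 1  t=0,i=7
  #.... -> .   bit 16 = 0  t=0,i=19
  .#### -> .   bit 15 = 0  t=1,i=7
  .###. -> .   bit 14 = 0  t=1,i=14
  .##.# -> #   bit 13 = 1  t=0,i=0
  .##.. -> .   bit 12 = 0  t=1,i=3
  .#.## -> #   bit 11 = 1  t=3,i=2
  .#.#. -> #   bit 10 = 1  t=0,i=13
  .#..# -> #   bit 9 = 1  t=0,i=3
  .#... -> #   bit 8 = 1  t=0,i=6
  ..### -> .   bit 7 = 0  t=1,i=6
  ..##. -> #   bit 6 = 1  t=0,i=9
  ..#.# -> #   bit 5 = 1  t=3,i=1
  ..#.. -> .   bit 4 = 0  t=0,i=5
  ...## -> #   bit 3 = 1  t=0,i=8
  ...#. -> .   bit 2 = 0  t=2,i=7
  ....# -> .   bit 1 = 0  t=0,i=20
  ..... -> #   bit 0 = 1  t=2,i=3
  bits 10100001000100100010111101101001 = 2702323561

2702323561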